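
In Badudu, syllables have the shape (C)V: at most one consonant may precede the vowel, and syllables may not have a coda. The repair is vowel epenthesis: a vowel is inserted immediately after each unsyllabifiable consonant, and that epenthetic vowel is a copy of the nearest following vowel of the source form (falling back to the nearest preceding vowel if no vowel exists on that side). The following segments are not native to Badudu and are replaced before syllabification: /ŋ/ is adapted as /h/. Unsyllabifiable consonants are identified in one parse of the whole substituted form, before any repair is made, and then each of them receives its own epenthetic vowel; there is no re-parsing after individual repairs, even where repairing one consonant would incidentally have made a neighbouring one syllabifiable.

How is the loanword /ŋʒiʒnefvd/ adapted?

hiʒiʒenefevede

Substitution: /ŋ/ → /h/, giving /hʒiʒnefvd/.
Under (C)V, the unsyllabifiable consonants are /h/, /ʒ/, /f/, /v/, /d/ (no codas are permitted; onsets are limited to one consonant).
Epenthesis after each stranded consonant: /h/ → /hi/, /ʒ/ → /ʒe/, /f/ → /fe/, /v/ → /ve/, /d/ → /de/.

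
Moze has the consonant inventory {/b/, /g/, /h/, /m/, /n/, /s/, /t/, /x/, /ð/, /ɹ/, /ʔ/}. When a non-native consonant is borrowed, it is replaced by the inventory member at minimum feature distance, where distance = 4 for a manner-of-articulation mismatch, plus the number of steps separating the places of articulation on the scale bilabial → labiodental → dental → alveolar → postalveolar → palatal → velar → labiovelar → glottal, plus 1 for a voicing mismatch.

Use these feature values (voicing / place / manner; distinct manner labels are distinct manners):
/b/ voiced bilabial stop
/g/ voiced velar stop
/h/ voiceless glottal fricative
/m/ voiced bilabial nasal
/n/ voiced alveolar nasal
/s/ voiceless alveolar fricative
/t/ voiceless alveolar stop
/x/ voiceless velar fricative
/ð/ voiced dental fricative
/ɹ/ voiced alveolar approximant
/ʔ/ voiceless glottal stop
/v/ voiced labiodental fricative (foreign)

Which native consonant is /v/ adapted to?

/ð/ is closest: same manner (fricative), place distance 1 (labiodental→dental), same voicing; total 1. Next closest is /s/ at distance 3.

ð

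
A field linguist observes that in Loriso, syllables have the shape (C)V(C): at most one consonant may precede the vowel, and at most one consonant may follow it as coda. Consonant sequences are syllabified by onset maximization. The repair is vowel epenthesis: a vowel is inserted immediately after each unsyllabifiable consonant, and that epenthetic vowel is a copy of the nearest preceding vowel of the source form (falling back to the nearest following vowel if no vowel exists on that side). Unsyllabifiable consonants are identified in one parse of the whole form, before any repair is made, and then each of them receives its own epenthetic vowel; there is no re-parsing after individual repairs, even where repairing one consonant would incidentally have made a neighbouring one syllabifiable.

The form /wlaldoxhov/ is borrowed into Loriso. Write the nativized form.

walaldoxhov

Syllabifying with onset maximization leaves /w/ stranded (at most one coda consonant is licensed; onsets are limited to one consonant).
Inserting the epenthetic vowel yields /w/ → /wa/.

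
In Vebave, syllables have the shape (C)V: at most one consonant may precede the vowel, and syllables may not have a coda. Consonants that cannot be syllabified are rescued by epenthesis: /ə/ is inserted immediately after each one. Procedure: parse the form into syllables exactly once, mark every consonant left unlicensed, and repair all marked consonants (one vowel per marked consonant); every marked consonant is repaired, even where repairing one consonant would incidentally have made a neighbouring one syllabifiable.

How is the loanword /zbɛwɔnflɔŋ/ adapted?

zəbɛwɔnəfəlɔŋə

Syllabifying with onset maximization leaves /z/, /n/, /f/, /ŋ/ stranded (no codas are permitted; onsets are limited to one consonant).
Inserting the epenthetic vowel yields /z/ → /zə/, /n/ → /nə/, /f/ → /fə/, /ŋ/ → /ŋə/.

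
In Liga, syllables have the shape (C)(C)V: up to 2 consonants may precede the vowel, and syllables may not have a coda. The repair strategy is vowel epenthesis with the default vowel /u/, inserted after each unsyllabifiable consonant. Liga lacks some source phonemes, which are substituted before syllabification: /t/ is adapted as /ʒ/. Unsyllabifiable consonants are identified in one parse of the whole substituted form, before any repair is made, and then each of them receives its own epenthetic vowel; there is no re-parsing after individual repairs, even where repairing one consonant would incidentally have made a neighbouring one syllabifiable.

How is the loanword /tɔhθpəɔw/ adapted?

ʒɔhuθpəɔwu

Substitution: /t/ → /ʒ/, giving /ʒɔhθpəɔw/.
Syllabifying with onset maximization leaves /h/, /w/ stranded (no codas are permitted; onsets may contain at most 2 consonants).
Inserting the epenthetic vowel yields /h/ → /hu/, /w/ → /wu/.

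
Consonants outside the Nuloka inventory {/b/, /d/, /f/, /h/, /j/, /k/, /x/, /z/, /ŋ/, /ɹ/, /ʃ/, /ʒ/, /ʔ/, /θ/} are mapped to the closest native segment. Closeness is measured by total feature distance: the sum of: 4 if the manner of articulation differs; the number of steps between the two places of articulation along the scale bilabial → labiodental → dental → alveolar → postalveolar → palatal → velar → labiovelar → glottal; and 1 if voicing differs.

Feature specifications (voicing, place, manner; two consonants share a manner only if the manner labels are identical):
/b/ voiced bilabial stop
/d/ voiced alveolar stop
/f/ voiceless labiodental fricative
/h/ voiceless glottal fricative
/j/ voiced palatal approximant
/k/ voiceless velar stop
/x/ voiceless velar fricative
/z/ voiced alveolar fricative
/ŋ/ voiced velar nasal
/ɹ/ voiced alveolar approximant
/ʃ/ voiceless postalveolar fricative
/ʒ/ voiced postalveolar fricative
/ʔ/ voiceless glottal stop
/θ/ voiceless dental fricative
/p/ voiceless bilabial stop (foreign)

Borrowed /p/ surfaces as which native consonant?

/b/ is closest: same manner (stop), place distance 0 (bilabial→bilabial), voicing differs (+1); total 1. Next closest is /d/ at distance 4.

b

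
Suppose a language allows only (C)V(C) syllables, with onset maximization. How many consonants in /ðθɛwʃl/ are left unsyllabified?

3

Under (C)V(C), the unsyllabifiable consonants are /ð/, /ʃ/, /l/ (at most one coda consonant is licensed; onsets are limited to one consonant).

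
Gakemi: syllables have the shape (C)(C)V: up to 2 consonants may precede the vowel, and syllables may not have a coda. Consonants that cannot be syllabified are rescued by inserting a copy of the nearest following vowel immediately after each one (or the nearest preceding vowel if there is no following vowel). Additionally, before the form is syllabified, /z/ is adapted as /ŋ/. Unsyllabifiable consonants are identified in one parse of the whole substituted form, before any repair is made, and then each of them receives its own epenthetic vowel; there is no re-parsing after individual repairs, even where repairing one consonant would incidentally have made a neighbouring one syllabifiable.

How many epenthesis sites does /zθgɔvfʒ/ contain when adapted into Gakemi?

After substitution the input is /ŋθgɔvfʒ/.
The unsyllabifiable consonants are /ŋ/, /v/, /f/, /ʒ/; each receives one epenthetic vowel.

4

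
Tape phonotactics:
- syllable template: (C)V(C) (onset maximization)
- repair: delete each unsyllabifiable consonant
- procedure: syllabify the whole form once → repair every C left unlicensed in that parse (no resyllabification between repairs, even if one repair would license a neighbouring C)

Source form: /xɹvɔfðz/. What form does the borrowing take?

Under (C)V(C), the unsyllabifiable consonants are /x/, /ɹ/, /ð/, /z/ (at most one coda consonant is licensed; onsets are limited to one consonant).
Deletion applies to /x/, /ɹ/, /ð/, /z/.

vɔf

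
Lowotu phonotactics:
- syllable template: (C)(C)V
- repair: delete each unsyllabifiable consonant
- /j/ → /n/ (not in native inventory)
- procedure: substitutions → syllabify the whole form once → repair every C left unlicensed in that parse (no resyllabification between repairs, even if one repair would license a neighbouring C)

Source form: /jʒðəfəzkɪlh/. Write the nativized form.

Substitution: /j/ → /n/, giving /nʒðəfəzkɪlh/.
The consonants /n/, /l/, /h/ cannot be parsed into a legal (C)(C)V syllable (no codas are permitted; onsets may contain at most 2 consonants).
Deletion applies to /n/, /l/, /h/.

ʒðəfəzkɪ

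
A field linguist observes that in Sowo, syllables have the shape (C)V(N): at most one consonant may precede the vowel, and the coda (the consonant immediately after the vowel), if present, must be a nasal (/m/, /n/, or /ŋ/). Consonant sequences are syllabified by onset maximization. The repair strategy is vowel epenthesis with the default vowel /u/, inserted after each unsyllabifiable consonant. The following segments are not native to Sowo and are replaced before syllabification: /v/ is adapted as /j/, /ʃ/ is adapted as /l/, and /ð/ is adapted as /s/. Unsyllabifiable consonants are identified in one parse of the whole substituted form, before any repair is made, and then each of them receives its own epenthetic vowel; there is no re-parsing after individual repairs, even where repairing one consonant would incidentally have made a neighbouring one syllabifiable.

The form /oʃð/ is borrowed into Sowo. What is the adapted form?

olusu

Substitution: /ʃ/ → /l/, /ð/ → /s/, giving /ols/.
Syllabifying with onset maximization leaves /l/, /s/ stranded (only a nasal (/m/, /n/, or /ŋ/) is licensed in coda position; onsets are limited to one consonant).
Epenthesis after each stranded consonant: /l/ → /lu/, /s/ → /su/.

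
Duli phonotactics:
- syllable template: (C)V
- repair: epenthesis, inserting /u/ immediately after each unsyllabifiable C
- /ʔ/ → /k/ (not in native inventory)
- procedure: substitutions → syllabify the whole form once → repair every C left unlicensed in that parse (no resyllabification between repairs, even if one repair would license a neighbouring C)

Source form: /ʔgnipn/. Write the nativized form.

kugunipunu

Substitution: /ʔ/ → /k/, giving /kgnipn/.
The consonants /k/, /g/, /p/, /n/ cannot be parsed into a legal (C)V syllable (no codas are permitted; onsets are limited to one consonant).
Inserting the epenthetic vowel yields /k/ → /ku/, /g/ → /gu/, /p/ → /pu/, /n/ → /nu/.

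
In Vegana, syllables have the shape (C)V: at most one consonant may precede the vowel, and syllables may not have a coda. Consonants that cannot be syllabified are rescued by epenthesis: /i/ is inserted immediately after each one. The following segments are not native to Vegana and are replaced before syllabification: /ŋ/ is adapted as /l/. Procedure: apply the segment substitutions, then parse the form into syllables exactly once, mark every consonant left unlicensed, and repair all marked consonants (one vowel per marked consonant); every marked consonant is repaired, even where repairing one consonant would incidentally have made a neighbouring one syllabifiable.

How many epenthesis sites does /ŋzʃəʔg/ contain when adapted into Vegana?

4

After substitution the input is /lzʃəʔg/.
The unsyllabifiable consonants are /l/, /z/, /ʔ/, /g/; each receives one epenthetic vowel.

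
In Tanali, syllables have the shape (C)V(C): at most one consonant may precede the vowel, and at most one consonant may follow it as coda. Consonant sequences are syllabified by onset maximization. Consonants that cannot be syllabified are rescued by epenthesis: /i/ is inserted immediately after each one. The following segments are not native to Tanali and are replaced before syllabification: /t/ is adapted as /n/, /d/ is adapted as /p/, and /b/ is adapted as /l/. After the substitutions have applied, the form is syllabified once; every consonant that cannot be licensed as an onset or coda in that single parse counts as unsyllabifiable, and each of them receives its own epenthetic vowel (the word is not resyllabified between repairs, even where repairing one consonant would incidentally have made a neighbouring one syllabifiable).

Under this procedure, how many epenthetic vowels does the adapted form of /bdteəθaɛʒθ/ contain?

After substitution the input is /lpneəθaɛʒθ/.
The unsyllabifiable consonants are /l/, /p/, /θ/; each receives one epenthetic vowel.

3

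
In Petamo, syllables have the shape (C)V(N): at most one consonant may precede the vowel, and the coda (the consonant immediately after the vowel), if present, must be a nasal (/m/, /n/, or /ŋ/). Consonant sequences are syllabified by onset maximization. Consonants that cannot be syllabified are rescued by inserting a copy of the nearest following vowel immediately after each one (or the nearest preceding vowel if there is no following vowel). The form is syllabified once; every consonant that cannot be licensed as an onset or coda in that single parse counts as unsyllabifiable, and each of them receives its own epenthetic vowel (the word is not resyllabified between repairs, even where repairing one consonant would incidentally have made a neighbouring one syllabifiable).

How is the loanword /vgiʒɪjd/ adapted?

The consonants /v/, /j/, /d/ cannot be parsed into a legal (C)V(N) syllable (only a nasal (/m/, /n/, or /ŋ/) is licensed in coda position; onsets are limited to one consonant).
Epenthesis after each stranded consonant: /v/ → /vi/, /j/ → /jɪ/, /d/ → /dɪ/.

vigiʒɪjɪdɪ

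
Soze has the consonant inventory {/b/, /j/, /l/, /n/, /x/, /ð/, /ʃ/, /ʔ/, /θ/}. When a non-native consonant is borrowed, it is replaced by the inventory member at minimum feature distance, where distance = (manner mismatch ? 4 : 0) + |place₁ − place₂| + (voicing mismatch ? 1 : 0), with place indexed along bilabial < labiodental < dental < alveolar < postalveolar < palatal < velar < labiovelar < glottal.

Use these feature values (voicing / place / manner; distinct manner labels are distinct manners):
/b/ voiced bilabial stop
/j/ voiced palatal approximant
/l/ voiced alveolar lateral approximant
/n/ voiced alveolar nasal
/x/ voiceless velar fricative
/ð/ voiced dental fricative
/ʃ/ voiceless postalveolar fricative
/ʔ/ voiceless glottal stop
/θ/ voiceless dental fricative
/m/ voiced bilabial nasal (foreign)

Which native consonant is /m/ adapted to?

n

/n/ is closest: same manner (nasal), place distance 3 (bilabial→alveolar), same voicing; total 3. Next closest is /b/ at distance 4.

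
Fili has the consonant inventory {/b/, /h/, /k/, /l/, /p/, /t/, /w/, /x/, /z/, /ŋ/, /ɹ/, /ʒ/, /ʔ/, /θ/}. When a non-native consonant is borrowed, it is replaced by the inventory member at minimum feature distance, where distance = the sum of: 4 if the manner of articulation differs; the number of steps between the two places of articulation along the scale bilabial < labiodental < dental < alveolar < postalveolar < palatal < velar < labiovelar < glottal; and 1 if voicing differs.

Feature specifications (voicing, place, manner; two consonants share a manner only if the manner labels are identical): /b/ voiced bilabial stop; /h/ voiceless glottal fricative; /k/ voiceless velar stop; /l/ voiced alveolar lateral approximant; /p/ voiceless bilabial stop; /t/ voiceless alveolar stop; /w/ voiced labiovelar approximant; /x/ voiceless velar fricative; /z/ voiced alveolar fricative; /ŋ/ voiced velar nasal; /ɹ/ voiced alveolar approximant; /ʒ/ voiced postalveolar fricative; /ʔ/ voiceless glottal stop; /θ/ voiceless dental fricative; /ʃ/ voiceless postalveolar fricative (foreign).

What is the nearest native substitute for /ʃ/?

/ʒ/ is closest: same manner (fricative), place distance 0 (postalveolar→postalveolar), voicing differs (+1); total 1. Next closest is /x/ at distance 2.

ʒ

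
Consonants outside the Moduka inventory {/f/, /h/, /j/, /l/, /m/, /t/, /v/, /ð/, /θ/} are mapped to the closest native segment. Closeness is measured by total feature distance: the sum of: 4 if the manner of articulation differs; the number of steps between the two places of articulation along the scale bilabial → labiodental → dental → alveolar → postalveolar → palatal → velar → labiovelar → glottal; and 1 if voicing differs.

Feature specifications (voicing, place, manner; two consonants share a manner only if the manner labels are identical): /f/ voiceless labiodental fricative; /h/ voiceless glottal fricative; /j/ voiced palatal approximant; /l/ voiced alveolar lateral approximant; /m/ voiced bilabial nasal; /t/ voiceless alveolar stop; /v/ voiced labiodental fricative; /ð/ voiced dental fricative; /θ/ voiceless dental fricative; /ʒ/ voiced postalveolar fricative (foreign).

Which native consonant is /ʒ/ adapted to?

/ð/ is closest: same manner (fricative), place distance 2 (postalveolar→dental), same voicing; total 2. Next closest is /v/ at distance 3.

ð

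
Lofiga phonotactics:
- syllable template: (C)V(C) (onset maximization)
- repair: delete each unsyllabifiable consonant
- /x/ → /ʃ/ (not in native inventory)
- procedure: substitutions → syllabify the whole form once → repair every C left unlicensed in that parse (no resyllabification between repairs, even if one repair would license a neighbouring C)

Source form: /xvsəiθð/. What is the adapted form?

səiθ

Substitution: /x/ → /ʃ/, giving /ʃvsəiθð/.
The consonants /ʃ/, /v/, /ð/ cannot be parsed into a legal (C)V(C) syllable (at most one coda consonant is licensed; onsets are limited to one consonant).
Deletion applies to /ʃ/, /v/, /ð/.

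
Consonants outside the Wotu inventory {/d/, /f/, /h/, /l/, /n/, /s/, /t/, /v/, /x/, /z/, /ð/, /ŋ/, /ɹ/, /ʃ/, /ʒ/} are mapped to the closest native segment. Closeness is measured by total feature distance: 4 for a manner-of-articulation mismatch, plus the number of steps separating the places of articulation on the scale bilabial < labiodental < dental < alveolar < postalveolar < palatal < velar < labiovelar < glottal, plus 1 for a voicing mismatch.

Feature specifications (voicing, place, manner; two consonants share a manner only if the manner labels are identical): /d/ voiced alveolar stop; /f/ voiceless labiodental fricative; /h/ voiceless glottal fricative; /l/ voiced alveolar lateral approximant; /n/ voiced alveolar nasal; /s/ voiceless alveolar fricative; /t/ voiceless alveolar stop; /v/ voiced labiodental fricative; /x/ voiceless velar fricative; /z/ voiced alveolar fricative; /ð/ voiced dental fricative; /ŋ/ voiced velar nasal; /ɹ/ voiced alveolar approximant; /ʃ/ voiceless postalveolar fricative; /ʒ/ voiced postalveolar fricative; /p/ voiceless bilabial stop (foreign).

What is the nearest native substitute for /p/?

t

/t/ is closest: same manner (stop), place distance 3 (bilabial→alveolar), same voicing; total 3. Next closest is /d/ at distance 4.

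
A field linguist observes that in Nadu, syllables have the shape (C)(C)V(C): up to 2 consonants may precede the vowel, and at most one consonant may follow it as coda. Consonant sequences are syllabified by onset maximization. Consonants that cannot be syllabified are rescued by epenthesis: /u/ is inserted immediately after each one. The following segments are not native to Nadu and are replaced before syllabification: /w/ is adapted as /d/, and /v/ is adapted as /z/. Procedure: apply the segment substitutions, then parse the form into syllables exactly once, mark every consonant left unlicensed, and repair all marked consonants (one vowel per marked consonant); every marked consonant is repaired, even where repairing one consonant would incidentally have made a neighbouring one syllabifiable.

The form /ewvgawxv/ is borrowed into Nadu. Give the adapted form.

Substitution: /w/ → /d/, /v/ → /z/, giving /edzgadxz/.
The consonants /x/, /z/ cannot be parsed into a legal (C)(C)V(C) syllable (at most one coda consonant is licensed; onsets may contain at most 2 consonants).
Epenthesis after each stranded consonant: /x/ → /xu/, /z/ → /zu/.

edzgadxuzu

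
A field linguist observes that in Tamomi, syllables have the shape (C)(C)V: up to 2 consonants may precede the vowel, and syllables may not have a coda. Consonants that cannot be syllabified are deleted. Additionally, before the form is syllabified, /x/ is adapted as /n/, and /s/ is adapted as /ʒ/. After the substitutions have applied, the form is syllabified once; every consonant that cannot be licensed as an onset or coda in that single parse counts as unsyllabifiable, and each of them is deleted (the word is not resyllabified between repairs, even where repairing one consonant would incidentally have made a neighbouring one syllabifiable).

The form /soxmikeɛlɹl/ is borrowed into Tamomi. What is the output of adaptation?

ʒonmikeɛ

Substitution: /s/ → /ʒ/, /x/ → /n/, giving /ʒonmikeɛlɹl/.
The consonants /l/, /ɹ/, /l/ cannot be parsed into a legal (C)(C)V syllable (no codas are permitted; onsets may contain at most 2 consonants).
Deleting the stranded consonants removes /l/, /ɹ/, /l/.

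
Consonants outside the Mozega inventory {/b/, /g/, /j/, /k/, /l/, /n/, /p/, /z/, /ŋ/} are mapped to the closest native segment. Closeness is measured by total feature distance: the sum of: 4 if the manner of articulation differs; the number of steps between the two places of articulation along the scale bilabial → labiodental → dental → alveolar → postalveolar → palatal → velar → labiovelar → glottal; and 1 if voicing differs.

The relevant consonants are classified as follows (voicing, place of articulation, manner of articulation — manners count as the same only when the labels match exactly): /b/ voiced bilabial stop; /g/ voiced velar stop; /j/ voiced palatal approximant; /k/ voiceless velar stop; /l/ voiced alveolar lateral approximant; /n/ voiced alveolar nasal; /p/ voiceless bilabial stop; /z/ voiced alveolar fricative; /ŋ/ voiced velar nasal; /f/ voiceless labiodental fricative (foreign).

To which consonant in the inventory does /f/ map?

/z/ is closest: same manner (fricative), place distance 2 (labiodental→alveolar), voicing differs (+1); total 3. Next closest is /p/ at distance 5.

z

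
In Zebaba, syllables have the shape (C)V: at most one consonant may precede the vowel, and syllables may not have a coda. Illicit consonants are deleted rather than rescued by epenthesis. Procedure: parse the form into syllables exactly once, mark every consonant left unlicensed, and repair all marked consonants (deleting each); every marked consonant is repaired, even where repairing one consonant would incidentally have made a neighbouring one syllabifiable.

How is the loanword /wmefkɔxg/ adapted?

Under (C)V, the unsyllabifiable consonants are /w/, /f/, /x/, /g/ (no codas are permitted; onsets are limited to one consonant).
Each unlicensed consonant is deleted: /w/, /f/, /x/, /g/.

mekɔ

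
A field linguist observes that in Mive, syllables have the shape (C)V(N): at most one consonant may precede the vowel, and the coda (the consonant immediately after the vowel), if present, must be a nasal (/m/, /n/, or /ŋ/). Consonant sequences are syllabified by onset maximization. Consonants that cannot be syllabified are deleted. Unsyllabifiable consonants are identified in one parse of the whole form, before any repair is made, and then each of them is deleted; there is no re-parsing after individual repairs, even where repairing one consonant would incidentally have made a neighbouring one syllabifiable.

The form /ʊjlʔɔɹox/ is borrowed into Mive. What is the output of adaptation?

ʊʔɔɹo

Syllabifying with onset maximization leaves /j/, /l/, /x/ stranded (only a nasal (/m/, /n/, or /ŋ/) is licensed in coda position; onsets are limited to one consonant).
Each unlicensed consonant is deleted: /j/, /l/, /x/.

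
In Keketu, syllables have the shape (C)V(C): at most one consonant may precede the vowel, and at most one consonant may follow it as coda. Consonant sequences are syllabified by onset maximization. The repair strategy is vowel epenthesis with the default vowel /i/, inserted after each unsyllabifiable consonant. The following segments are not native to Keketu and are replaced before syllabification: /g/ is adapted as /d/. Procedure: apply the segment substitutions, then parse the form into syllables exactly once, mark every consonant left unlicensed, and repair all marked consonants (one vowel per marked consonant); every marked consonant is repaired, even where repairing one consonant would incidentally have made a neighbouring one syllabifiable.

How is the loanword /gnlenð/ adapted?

Substitution: /g/ → /d/, giving /dnlenð/.
Syllabifying with onset maximization leaves /d/, /n/, /ð/ stranded (at most one coda consonant is licensed; onsets are limited to one consonant).
Each unlicensed consonant becomes the onset of a new syllable: /d/ → /di/, /n/ → /ni/, /ð/ → /ði/.

dinilenði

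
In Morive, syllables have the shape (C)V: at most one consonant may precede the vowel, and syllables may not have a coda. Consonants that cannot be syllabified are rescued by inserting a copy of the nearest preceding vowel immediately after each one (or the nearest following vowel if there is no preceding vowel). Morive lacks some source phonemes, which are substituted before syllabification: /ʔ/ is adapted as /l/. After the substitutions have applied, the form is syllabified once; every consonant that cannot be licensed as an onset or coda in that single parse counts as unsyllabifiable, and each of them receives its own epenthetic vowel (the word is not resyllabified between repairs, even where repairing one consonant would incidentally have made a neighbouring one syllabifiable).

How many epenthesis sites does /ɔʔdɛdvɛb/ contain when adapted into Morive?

After substitution the input is /ɔldɛdvɛb/.
The unsyllabifiable consonants are /l/, /d/, /b/; each receives one epenthetic vowel.

3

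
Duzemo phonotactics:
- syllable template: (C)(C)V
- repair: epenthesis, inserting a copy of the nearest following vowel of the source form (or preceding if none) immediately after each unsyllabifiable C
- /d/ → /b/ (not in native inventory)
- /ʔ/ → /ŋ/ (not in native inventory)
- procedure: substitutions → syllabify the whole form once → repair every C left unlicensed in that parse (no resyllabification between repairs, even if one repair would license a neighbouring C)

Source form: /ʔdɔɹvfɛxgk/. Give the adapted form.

Substitution: /ʔ/ → /ŋ/, /d/ → /b/, giving /ŋbɔɹvfɛxgk/.
Under (C)(C)V, the unsyllabifiable consonants are /ɹ/, /x/, /g/, /k/ (no codas are permitted; onsets may contain at most 2 consonants).
Inserting the epenthetic vowel yields /ɹ/ → /ɹɛ/, /x/ → /xɛ/, /g/ → /gɛ/, /k/ → /kɛ/.

ŋbɔɹɛvfɛxɛgɛkɛ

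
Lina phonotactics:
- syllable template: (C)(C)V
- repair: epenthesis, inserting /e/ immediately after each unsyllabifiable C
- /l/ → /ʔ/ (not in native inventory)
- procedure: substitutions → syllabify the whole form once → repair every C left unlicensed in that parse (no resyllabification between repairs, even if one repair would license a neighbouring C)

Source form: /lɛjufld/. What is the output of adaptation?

Substitution: /l/ → /ʔ/, giving /ʔɛjufʔd/.
Syllabifying with onset maximization leaves /f/, /ʔ/, /d/ stranded (no codas are permitted; onsets may contain at most 2 consonants).
Inserting the epenthetic vowel yields /f/ → /fe/, /ʔ/ → /ʔe/, /d/ → /de/.

ʔɛjufeʔede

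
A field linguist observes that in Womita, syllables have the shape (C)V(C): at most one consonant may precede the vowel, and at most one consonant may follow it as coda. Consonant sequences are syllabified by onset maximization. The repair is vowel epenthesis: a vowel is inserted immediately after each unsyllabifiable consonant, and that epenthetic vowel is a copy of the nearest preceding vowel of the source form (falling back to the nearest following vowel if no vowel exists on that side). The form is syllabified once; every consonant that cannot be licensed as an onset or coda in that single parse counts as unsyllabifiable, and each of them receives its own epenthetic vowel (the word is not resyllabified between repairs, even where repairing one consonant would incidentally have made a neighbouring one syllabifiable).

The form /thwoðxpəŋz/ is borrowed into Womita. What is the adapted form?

Under (C)V(C), the unsyllabifiable consonants are /t/, /h/, /x/, /z/ (at most one coda consonant is licensed; onsets are limited to one consonant).
Each unlicensed consonant becomes the onset of a new syllable: /t/ → /to/, /h/ → /ho/, /x/ → /xo/, /z/ → /zə/.

tohowoðxopəŋzə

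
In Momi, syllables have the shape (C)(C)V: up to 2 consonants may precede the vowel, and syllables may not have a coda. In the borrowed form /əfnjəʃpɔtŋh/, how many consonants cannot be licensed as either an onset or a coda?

4

The consonants /f/, /t/, /ŋ/, /h/ cannot be parsed into a legal (C)(C)V syllable (no codas are permitted; onsets may contain at most 2 consonants).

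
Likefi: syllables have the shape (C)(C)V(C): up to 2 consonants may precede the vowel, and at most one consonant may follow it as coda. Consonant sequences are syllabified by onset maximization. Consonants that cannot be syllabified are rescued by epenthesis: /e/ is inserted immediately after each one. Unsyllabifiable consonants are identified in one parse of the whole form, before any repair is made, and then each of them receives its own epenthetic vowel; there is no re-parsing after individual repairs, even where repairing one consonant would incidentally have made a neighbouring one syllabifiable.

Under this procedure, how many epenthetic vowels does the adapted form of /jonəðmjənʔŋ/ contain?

2

The unsyllabifiable consonants are /ʔ/, /ŋ/; each receives one epenthetic vowel.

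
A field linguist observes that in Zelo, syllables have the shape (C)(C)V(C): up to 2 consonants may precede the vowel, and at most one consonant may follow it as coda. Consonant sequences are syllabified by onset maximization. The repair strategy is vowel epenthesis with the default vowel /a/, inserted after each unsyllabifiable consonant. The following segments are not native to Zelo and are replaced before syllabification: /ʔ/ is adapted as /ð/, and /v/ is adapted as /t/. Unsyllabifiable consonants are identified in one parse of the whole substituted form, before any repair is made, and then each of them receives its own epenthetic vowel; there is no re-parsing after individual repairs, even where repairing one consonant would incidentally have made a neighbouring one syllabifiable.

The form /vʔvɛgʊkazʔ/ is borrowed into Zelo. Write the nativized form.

taðtɛgʊkazða

Substitution: /v/ → /t/, /ʔ/ → /ð/, giving /tðtɛgʊkazð/.
Under (C)(C)V(C), the unsyllabifiable consonants are /t/, /ð/ (at most one coda consonant is licensed; onsets may contain at most 2 consonants).
Inserting the epenthetic vowel yields /t/ → /ta/, /ð/ → /ða/.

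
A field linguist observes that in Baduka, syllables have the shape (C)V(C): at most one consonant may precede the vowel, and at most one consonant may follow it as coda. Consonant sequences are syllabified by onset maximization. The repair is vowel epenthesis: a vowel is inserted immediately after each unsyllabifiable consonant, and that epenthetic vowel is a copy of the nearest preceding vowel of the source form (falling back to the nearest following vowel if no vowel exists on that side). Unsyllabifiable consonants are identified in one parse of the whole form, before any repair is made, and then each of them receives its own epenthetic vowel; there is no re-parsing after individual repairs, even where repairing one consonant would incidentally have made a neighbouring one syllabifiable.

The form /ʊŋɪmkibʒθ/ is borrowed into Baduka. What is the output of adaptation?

ʊŋɪmkibʒiθi

The consonants /ʒ/, /θ/ cannot be parsed into a legal (C)V(C) syllable (at most one coda consonant is licensed; onsets are limited to one consonant).
Epenthesis after each stranded consonant: /ʒ/ → /ʒi/, /θ/ → /θi/.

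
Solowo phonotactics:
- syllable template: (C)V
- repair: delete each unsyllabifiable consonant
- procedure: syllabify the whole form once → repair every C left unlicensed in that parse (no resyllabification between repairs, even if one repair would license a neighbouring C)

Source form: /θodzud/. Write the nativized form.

θozu

Syllabifying with onset maximization leaves /d/, /d/ stranded (no codas are permitted; onsets are limited to one consonant).
Deletion applies to /d/, /d/.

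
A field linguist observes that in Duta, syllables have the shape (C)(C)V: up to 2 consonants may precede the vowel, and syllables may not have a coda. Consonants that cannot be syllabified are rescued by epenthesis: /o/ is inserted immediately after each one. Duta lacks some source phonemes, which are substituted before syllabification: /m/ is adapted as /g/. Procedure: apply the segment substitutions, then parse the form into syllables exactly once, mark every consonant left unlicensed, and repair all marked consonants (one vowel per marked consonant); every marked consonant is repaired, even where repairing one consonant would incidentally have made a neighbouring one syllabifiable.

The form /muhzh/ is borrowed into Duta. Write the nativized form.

guhozoho

Substitution: /m/ → /g/, giving /guhzh/.
Syllabifying with onset maximization leaves /h/, /z/, /h/ stranded (no codas are permitted; onsets may contain at most 2 consonants).
Epenthesis after each stranded consonant: /h/ → /ho/, /z/ → /zo/, /h/ → /ho/.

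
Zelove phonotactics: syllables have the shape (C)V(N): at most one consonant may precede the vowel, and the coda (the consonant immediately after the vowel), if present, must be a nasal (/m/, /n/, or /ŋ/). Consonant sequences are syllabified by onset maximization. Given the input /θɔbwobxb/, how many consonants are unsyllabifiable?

4

Under (C)V(N), the unsyllabifiable consonants are /b/, /b/, /x/, /b/ (only a nasal (/m/, /n/, or /ŋ/) is licensed in coda position; onsets are limited to one consonant).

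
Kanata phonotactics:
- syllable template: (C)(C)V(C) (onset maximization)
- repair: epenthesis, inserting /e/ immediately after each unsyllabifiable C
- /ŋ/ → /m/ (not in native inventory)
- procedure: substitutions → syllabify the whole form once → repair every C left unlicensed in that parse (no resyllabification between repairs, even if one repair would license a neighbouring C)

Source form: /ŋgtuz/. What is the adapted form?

megtuz

Substitution: /ŋ/ → /m/, giving /mgtuz/.
The consonants /m/ cannot be parsed into a legal (C)(C)V(C) syllable (at most one coda consonant is licensed; onsets may contain at most 2 consonants).
Inserting the epenthetic vowel yields /m/ → /me/.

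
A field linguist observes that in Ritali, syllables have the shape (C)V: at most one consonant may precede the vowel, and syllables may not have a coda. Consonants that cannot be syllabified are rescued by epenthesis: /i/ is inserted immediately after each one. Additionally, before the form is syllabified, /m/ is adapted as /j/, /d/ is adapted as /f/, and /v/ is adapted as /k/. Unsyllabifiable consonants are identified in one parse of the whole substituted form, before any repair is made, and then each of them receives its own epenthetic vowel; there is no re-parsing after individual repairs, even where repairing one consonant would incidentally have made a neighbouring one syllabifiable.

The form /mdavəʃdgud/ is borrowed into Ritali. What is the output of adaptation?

Substitution: /m/ → /j/, /d/ → /f/, /v/ → /k/, giving /jfakəʃfguf/.
Under (C)V, the unsyllabifiable consonants are /j/, /ʃ/, /f/, /f/ (no codas are permitted; onsets are limited to one consonant).
Each unlicensed consonant becomes the onset of a new syllable: /j/ → /ji/, /ʃ/ → /ʃi/, /f/ → /fi/, /f/ → /fi/.

jifakəʃifigufi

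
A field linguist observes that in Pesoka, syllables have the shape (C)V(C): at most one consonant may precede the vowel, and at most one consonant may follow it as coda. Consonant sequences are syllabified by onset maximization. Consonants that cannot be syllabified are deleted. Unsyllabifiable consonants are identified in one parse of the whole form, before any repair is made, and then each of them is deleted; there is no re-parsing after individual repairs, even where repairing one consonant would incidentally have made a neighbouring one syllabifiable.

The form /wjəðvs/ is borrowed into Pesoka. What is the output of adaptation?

The consonants /w/, /v/, /s/ cannot be parsed into a legal (C)V(C) syllable (at most one coda consonant is licensed; onsets are limited to one consonant).
Each unlicensed consonant is deleted: /w/, /v/, /s/.

jəð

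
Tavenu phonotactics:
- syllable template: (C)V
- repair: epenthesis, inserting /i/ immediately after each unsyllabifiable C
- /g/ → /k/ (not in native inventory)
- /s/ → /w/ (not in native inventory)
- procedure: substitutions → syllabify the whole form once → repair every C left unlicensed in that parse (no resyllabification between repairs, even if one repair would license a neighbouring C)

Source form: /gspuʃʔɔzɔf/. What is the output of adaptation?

Substitution: /g/ → /k/, /s/ → /w/, giving /kwpuʃʔɔzɔf/.
Syllabifying with onset maximization leaves /k/, /w/, /ʃ/, /f/ stranded (no codas are permitted; onsets are limited to one consonant).
Inserting the epenthetic vowel yields /k/ → /ki/, /w/ → /wi/, /ʃ/ → /ʃi/, /f/ → /fi/.

kiwipuʃiʔɔzɔfi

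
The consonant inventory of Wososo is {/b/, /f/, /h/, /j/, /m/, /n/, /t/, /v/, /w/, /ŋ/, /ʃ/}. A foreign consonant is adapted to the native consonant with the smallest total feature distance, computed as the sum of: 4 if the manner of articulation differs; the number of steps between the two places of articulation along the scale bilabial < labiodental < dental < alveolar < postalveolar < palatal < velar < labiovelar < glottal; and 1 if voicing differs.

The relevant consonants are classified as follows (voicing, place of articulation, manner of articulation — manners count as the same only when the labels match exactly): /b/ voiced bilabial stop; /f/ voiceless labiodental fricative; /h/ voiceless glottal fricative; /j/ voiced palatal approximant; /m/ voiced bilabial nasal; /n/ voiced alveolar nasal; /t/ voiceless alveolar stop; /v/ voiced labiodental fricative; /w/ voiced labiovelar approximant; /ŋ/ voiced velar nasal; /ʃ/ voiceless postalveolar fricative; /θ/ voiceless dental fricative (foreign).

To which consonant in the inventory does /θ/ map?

/f/ is closest: same manner (fricative), place distance 1 (dental→labiodental), same voicing; total 1. Next closest is /v/ at distance 2.

f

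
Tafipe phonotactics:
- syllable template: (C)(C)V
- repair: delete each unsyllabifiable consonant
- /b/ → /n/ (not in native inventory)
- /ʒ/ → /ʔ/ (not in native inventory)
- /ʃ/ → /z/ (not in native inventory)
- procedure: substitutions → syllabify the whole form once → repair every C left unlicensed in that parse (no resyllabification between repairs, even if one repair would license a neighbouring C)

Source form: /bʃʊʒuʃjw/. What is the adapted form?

nzʊʔu

Substitution: /b/ → /n/, /ʃ/ → /z/, /ʒ/ → /ʔ/, giving /nzʊʔuzjw/.
Under (C)(C)V, the unsyllabifiable consonants are /z/, /j/, /w/ (no codas are permitted; onsets may contain at most 2 consonants).
Each unlicensed consonant is deleted: /z/, /j/, /w/.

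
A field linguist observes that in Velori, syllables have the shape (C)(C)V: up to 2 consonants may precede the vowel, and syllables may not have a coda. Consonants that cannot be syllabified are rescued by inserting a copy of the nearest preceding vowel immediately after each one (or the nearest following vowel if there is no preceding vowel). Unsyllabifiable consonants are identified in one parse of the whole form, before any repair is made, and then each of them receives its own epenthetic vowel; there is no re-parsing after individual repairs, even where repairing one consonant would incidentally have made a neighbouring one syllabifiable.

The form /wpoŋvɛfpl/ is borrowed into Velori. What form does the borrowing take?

wpoŋvɛfɛpɛlɛ

Under (C)(C)V, the unsyllabifiable consonants are /f/, /p/, /l/ (no codas are permitted; onsets may contain at most 2 consonants).
Epenthesis after each stranded consonant: /f/ → /fɛ/, /p/ → /pɛ/, /l/ → /lɛ/.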